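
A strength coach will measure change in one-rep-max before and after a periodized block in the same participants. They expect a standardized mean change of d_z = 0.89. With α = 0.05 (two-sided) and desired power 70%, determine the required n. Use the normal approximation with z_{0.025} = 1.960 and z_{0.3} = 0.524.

For a paired (one-sample on differences) test: n = ((z_{α/2} + z_β) / d)².
z_{α/2} + z_β = 1.960 + 0.524 = 2.484.
n = (2.484 / 0.89)² = 2.791² = 7.79.
Round up.

n = 8 pairs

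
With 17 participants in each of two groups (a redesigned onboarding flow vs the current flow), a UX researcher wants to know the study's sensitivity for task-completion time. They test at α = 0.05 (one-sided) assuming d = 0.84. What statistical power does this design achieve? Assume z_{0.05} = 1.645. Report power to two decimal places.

For two equal groups, power = Φ(d·√(n/2) − z_{α}).
d·√(n/2) = 0.84 × √(17/2) = 0.84 × 2.915 = 2.449.
z_β = 2.449 − 1.645 = 0.804.
Power = Φ(0.804) = 0.789.

power ≈ 0.79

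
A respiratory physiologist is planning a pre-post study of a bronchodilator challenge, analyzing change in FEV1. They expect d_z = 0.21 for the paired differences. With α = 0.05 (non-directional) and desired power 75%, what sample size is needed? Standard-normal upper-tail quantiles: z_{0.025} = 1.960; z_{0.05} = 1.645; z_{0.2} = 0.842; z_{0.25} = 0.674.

n = 158 pairs

For a paired (one-sample on differences) test: n = ((z_{α/2} + z_β) / d)².
z_{α/2} + z_β = 1.960 + 0.674 = 2.634.
n = (2.634 / 0.21)² = 12.543² = 157.32.
Round up.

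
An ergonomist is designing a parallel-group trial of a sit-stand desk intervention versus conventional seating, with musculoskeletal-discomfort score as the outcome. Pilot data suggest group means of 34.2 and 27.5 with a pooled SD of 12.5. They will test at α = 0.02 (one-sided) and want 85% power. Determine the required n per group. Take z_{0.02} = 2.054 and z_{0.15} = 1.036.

Cohen's d = |M₁ − M₂| / SD_pooled = |34.2 − 27.5| / 12.5 = 6.7 / 12.5 = 0.536.
For two independent groups with equal n: n = 2·((z_{α} + z_β) / d)².
z_{α} + z_β = 2.054 + 1.036 = 3.090.
n = 2 × (3.090 / 0.536)² = 2 × 5.765² = 2 × 33.23 = 66.5.
Round up to the next whole participant.

n = 67 per group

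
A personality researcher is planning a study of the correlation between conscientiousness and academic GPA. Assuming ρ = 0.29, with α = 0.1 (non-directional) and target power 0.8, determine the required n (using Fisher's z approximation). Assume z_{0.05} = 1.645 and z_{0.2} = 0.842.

Fisher's z: C = ½·ln((1+r)/(1−r)) = ½·ln(1.8169) = 0.2986.
n = ((z_{α/2} + z_β)/C)² + 3.
(1.645 + 0.842) / 0.2986 = 2.487 / 0.2986 = 8.329.
n = 8.329² + 3 = 69.37 + 3 = 72.4.
Round up.

n = 73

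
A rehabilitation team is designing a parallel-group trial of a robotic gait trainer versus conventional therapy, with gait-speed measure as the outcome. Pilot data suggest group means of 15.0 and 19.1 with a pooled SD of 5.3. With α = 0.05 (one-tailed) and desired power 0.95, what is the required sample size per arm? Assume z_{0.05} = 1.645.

n = 37 per group

Cohen's d = |M₁ − M₂| / SD_pooled = |15.0 − 19.1| / 5.3 = 4.1 / 5.3 = 0.774.
For two independent groups with equal n: n = 2·((z_{α} + z_β) / d)².
z_{α} + z_β = 1.645 + 1.645 = 3.290.
n = 2 × (3.290 / 0.774)² = 2 × 4.251² = 2 × 18.07 = 36.1.
Round up to the next whole participant.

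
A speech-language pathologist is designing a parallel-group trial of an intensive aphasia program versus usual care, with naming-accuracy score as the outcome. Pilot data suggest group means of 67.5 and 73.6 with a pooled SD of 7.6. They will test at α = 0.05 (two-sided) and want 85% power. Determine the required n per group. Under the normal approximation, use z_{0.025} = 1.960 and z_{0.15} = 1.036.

Cohen's d = |M₁ − M₂| / SD_pooled = |67.5 − 73.6| / 7.6 = 6.1 / 7.6 = 0.803.
For two independent groups with equal n: n = 2·((z_{α/2} + z_β) / d)².
z_{α/2} + z_β = 1.960 + 1.036 = 2.996.
n = 2 × (2.996 / 0.803)² = 2 × 3.731² = 2 × 13.92 = 27.8.
Round up to the next whole participant.

n = 28 per group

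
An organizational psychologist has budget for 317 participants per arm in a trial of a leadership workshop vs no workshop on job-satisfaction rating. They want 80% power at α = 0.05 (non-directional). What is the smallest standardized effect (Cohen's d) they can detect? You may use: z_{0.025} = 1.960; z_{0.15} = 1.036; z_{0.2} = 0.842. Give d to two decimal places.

d_min ≈ 0.22

For two independent groups of n = 317 each: d_min = (z_{α/2} + z_β)·√(2/n).
z-sum = 1.960 + 0.842 = 2.802.
d_min = 2.802 × √(2/317) = 2.802 × 0.0794 = 0.223.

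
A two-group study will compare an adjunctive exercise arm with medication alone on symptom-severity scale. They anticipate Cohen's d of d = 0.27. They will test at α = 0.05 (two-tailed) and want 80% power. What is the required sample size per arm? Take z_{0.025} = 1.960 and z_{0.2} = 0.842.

For two independent groups with equal n: n = 2·((z_{α/2} + z_β) / d)².
z_{α/2} + z_β = 1.960 + 0.842 = 2.802.
n = 2 × (2.802 / 0.27)² = 2 × 10.378² = 2 × 107.70 = 215.4.
Round up to the next whole participant.

n = 216 per group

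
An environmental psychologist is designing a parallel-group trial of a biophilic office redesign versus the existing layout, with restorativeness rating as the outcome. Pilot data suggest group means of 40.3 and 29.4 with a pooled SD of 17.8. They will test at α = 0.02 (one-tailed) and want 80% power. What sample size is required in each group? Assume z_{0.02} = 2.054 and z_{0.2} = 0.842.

Cohen's d = |M₁ − M₂| / SD_pooled = |40.3 − 29.4| / 17.8 = 10.9 / 17.8 = 0.612.
For two independent groups with equal n: n = 2·((z_{α} + z_β) / d)².
z_{α} + z_β = 2.054 + 0.842 = 2.896.
n = 2 × (2.896 / 0.612)² = 2 × 4.732² = 2 × 22.39 = 44.8.
Round up to the next whole participant.

n = 45 per group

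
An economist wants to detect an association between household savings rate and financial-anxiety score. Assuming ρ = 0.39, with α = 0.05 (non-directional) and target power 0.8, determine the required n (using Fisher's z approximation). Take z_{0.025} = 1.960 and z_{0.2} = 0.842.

n = 50

Fisher's z: C = ½·ln((1+r)/(1−r)) = ½·ln(2.2787) = 0.4118.
n = ((z_{α/2} + z_β)/C)² + 3.
(1.960 + 0.842) / 0.4118 = 2.802 / 0.4118 = 6.804.
n = 6.804² + 3 = 46.30 + 3 = 49.3.
Round up.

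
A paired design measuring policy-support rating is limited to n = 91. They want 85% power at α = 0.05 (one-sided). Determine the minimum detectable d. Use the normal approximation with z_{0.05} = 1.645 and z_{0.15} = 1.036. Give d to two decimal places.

d_min ≈ 0.28

For a single sample (or paired design) of n = 91: d_min = (z_{α} + z_β)/√n.
z-sum = 1.645 + 1.036 = 2.681.
d_min = 2.681 / √91 = 2.681 / 9.539 = 0.281.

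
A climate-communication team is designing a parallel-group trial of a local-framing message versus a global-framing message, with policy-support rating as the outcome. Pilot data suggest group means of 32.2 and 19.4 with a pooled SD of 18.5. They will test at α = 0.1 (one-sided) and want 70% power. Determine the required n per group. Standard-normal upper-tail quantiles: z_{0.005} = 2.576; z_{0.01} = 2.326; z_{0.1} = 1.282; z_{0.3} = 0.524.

n = 14 per group

Cohen's d = |M₁ − M₂| / SD_pooled = |32.2 − 19.4| / 18.5 = 12.8 / 18.5 = 0.692.
For two independent groups with equal n: n = 2·((z_{α} + z_β) / d)².
z_{α} + z_β = 1.282 + 0.524 = 1.806.
n = 2 × (1.806 / 0.692)² = 2 × 2.610² = 2 × 6.81 = 13.6.
Round up to the next whole participant.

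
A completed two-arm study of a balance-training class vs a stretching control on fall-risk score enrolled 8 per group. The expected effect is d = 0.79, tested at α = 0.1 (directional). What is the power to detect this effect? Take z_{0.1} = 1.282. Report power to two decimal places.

power ≈ 0.62

For two equal groups, power = Φ(d·√(n/2) − z_{α}).
d·√(n/2) = 0.79 × √(8/2) = 0.79 × 2.000 = 1.580.
z_β = 1.580 − 1.282 = 0.298.
Power = Φ(0.298) = 0.617.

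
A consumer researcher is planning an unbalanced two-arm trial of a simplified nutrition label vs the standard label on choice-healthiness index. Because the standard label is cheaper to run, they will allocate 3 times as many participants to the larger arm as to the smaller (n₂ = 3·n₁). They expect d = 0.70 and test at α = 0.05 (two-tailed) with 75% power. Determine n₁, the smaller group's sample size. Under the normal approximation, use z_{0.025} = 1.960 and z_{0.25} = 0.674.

With allocation ratio k = n₂/n₁ = 3, Var(x̄₁−x̄₂) = σ²(1/n₁ + 1/(k·n₁)) = σ²·(k+1)/(k·n₁).
So n₁ = (1 + 1/k)·((z_{α/2} + z_β)/d)² = 1.333 × (2.634/0.70)².
n₁ = 1.333 × 14.16 = 18.9.
Round up: n₁ = 19, giving n₂ = 3 × 19 = 57.

n₁ = 19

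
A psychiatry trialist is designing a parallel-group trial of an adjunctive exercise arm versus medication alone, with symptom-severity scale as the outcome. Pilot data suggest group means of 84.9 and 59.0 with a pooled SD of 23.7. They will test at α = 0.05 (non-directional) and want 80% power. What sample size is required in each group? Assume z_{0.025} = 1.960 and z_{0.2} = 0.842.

n = 14 per group

Cohen's d = |M₁ − M₂| / SD_pooled = |84.9 − 59.0| / 23.7 = 25.9 / 23.7 = 1.093.
For two independent groups with equal n: n = 2·((z_{α/2} + z_β) / d)².
z_{α/2} + z_β = 1.960 + 0.842 = 2.802.
n = 2 × (2.802 / 1.093)² = 2 × 2.564² = 2 × 6.57 = 13.1.
Round up to the next whole participant.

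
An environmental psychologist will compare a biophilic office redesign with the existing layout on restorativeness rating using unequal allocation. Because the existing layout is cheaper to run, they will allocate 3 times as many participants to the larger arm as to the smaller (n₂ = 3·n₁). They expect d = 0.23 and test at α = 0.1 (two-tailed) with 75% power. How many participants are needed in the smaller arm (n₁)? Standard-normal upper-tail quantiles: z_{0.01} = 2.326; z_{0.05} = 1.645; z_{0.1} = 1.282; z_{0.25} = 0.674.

With allocation ratio k = n₂/n₁ = 3, Var(x̄₁−x̄₂) = σ²(1/n₁ + 1/(k·n₁)) = σ²·(k+1)/(k·n₁).
So n₁ = (1 + 1/k)·((z_{α/2} + z_β)/d)² = 1.333 × (2.319/0.23)².
n₁ = 1.333 × 101.66 = 135.5.
Round up: n₁ = 136, giving n₂ = 3 × 136 = 408.

n₁ = 136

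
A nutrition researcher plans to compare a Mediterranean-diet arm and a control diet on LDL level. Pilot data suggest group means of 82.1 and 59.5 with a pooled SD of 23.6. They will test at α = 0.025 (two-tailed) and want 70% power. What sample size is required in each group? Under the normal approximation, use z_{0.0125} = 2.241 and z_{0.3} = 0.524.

Cohen's d = |M₁ − M₂| / SD_pooled = |82.1 − 59.5| / 23.6 = 22.6 / 23.6 = 0.958.
For two independent groups with equal n: n = 2·((z_{α/2} + z_β) / d)².
z_{α/2} + z_β = 2.241 + 0.524 = 2.765.
n = 2 × (2.765 / 0.958)² = 2 × 2.886² = 2 × 8.33 = 16.7.
Round up to the next whole participant.

n = 17 per group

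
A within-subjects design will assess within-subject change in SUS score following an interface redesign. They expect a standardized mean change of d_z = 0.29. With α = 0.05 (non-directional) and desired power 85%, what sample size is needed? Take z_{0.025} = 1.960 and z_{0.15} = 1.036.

For a paired (one-sample on differences) test: n = ((z_{α/2} + z_β) / d)².
z_{α/2} + z_β = 1.960 + 1.036 = 2.996.
n = (2.996 / 0.29)² = 10.331² = 106.73.
Round up.

n = 107 pairs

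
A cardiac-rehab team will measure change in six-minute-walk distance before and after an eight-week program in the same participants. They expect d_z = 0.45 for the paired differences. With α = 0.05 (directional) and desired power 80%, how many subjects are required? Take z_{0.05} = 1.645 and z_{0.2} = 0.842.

n = 31 pairs

For a paired (one-sample on differences) test: n = ((z_{α} + z_β) / d)².
z_{α} + z_β = 1.645 + 0.842 = 2.487.
n = (2.487 / 0.45)² = 5.527² = 30.54.
Round up.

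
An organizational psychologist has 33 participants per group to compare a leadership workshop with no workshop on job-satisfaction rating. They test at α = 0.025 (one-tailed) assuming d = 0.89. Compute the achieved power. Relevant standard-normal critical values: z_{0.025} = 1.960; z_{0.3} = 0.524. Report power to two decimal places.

power ≈ 0.95

For two equal groups, power = Φ(d·√(n/2) − z_{α}).
d·√(n/2) = 0.89 × √(33/2) = 0.89 × 4.062 = 3.615.
z_β = 3.615 − 1.960 = 1.655.
Power = Φ(1.655) = 0.951.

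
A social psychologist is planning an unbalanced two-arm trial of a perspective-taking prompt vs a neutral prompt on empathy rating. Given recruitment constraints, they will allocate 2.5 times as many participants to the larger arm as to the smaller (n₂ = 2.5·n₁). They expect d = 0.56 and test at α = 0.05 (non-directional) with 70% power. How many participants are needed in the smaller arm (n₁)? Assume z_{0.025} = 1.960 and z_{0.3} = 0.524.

With allocation ratio k = n₂/n₁ = 2.5, Var(x̄₁−x̄₂) = σ²(1/n₁ + 1/(k·n₁)) = σ²·(k+1)/(k·n₁).
So n₁ = (1 + 1/k)·((z_{α/2} + z_β)/d)² = 1.400 × (2.484/0.56)².
n₁ = 1.400 × 19.68 = 27.5.
Round up: n₁ = 28, giving n₂ = 2.5 × 28 = 70.

n₁ = 28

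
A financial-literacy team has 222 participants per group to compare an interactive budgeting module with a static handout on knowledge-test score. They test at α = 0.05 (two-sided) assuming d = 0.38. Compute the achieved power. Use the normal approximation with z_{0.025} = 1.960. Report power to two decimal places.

For two equal groups, power = Φ(d·√(n/2) − z_{α/2}).
d·√(n/2) = 0.38 × √(222/2) = 0.38 × 10.536 = 4.004.
z_β = 4.004 − 1.960 = 2.044.
Power = Φ(2.044) = 0.980.

power ≈ 0.98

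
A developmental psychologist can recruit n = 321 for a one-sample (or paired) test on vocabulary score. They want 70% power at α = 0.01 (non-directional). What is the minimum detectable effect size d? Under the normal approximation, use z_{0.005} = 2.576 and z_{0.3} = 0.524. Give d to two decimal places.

For a single sample (or paired design) of n = 321: d_min = (z_{α/2} + z_β)/√n.
z-sum = 2.576 + 0.524 = 3.100.
d_min = 3.100 / √321 = 3.100 / 17.916 = 0.173.

d_min ≈ 0.17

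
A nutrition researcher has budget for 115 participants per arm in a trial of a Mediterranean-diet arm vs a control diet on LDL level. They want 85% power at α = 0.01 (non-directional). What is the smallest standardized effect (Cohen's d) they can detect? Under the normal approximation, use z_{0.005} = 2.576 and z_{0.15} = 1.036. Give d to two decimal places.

For two independent groups of n = 115 each: d_min = (z_{α/2} + z_β)·√(2/n).
z-sum = 2.576 + 1.036 = 3.612.
d_min = 3.612 × √(2/115) = 3.612 × 0.1319 = 0.476.

d_min ≈ 0.48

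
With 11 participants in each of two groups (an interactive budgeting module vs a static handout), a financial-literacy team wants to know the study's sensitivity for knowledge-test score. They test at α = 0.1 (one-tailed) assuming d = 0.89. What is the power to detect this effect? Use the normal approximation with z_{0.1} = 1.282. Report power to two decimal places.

For two equal groups, power = Φ(d·√(n/2) − z_{α}).
d·√(n/2) = 0.89 × √(11/2) = 0.89 × 2.345 = 2.087.
z_β = 2.087 − 1.282 = 0.805.
Power = Φ(0.805) = 0.790.

power ≈ 0.79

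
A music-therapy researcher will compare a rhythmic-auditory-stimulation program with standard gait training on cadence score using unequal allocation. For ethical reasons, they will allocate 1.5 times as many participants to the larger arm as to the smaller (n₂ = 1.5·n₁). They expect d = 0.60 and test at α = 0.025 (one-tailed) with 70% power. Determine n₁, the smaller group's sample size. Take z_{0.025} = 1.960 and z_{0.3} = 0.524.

With allocation ratio k = n₂/n₁ = 1.5, Var(x̄₁−x̄₂) = σ²(1/n₁ + 1/(k·n₁)) = σ²·(k+1)/(k·n₁).
So n₁ = (1 + 1/k)·((z_{α} + z_β)/d)² = 1.667 × (2.484/0.60)².
n₁ = 1.667 × 17.14 = 28.6.
Round up: n₁ = 29, giving n₂ = ⌈1.5 × 29⌉ = ⌈43.5⌉ = 44.

n₁ = 29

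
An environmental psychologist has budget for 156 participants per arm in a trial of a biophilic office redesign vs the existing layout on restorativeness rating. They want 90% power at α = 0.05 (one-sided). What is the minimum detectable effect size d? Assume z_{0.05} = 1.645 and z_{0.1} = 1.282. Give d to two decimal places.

d_min ≈ 0.33

For two independent groups of n = 156 each: d_min = (z_{α} + z_β)·√(2/n).
z-sum = 1.645 + 1.282 = 2.927.
d_min = 2.927 × √(2/156) = 2.927 × 0.1132 = 0.331.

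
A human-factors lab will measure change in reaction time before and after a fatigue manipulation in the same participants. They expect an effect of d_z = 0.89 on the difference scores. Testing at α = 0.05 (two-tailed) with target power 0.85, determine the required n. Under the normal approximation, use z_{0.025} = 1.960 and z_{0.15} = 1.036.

For a paired (one-sample on differences) test: n = ((z_{α/2} + z_β) / d)².
z_{α/2} + z_β = 1.960 + 1.036 = 2.996.
n = (2.996 / 0.89)² = 3.366² = 11.33.
Round up.

n = 12 pairs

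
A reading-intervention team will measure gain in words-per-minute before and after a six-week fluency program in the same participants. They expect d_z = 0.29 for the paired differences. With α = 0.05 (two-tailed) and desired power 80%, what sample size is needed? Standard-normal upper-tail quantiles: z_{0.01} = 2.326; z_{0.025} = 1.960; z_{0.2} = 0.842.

n = 94 pairs

For a paired (one-sample on differences) test: n = ((z_{α/2} + z_β) / d)².
z_{α/2} + z_β = 1.960 + 0.842 = 2.802.
n = (2.802 / 0.29)² = 9.662² = 93.36.
Round up.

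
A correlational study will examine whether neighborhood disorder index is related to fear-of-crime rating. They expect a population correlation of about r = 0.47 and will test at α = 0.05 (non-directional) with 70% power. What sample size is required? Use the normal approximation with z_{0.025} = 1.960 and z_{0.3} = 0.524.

Fisher's z: C = ½·ln((1+r)/(1−r)) = ½·ln(2.7736) = 0.5101.
n = ((z_{α/2} + z_β)/C)² + 3.
(1.960 + 0.524) / 0.5101 = 2.484 / 0.5101 = 4.870.
n = 4.870² + 3 = 23.71 + 3 = 26.7.
Round up.

n = 27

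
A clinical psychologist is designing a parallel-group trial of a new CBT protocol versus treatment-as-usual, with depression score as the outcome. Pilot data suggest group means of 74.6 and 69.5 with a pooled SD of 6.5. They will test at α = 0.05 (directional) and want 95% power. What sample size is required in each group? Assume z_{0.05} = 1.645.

Cohen's d = |M₁ − M₂| / SD_pooled = |74.6 − 69.5| / 6.5 = 5.1 / 6.5 = 0.785.
For two independent groups with equal n: n = 2·((z_{α} + z_β) / d)².
z_{α} + z_β = 1.645 + 1.645 = 3.290.
n = 2 × (3.290 / 0.785)² = 2 × 4.191² = 2 × 17.57 = 35.1.
Round up to the next whole participant.

n = 36 per group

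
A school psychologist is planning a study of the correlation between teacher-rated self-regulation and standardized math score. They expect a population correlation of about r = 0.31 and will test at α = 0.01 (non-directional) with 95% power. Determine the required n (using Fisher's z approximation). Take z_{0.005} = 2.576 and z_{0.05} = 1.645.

n = 177

Fisher's z: C = ½·ln((1+r)/(1−r)) = ½·ln(1.8986) = 0.3205.
n = ((z_{α/2} + z_β)/C)² + 3.
(2.576 + 1.645) / 0.3205 = 4.221 / 0.3205 = 13.170.
n = 13.170² + 3 = 173.45 + 3 = 176.5.
Round up.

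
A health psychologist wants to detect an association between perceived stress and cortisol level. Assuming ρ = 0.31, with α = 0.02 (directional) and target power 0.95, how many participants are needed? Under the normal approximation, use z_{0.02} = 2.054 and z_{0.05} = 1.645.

Fisher's z: C = ½·ln((1+r)/(1−r)) = ½·ln(1.8986) = 0.3205.
n = ((z_{α} + z_β)/C)² + 3.
(2.054 + 1.645) / 0.3205 = 3.699 / 0.3205 = 11.541.
n = 11.541² + 3 = 133.20 + 3 = 136.2.
Round up.

n = 137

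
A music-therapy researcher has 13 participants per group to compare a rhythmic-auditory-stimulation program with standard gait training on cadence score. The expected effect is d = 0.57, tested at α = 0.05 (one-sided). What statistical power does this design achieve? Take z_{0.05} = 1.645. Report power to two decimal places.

For two equal groups, power = Φ(d·√(n/2) − z_{α}).
d·√(n/2) = 0.57 × √(13/2) = 0.57 × 2.550 = 1.453.
z_β = 1.453 − 1.645 = -0.192.
Power = Φ(-0.192) = 0.424.

power ≈ 0.42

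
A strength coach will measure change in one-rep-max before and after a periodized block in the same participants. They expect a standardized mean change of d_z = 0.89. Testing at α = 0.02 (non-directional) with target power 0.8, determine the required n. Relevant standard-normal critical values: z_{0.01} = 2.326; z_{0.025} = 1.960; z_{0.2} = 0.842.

For a paired (one-sample on differences) test: n = ((z_{α/2} + z_β) / d)².
z_{α/2} + z_β = 2.326 + 0.842 = 3.168.
n = (3.168 / 0.89)² = 3.560² = 12.67.
Round up.

n = 13 pairs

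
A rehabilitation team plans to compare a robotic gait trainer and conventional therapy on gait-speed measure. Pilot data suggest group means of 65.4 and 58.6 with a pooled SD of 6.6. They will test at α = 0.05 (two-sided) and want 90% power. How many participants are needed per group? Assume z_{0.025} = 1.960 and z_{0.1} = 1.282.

n = 20 per group

Cohen's d = |M₁ − M₂| / SD_pooled = |65.4 − 58.6| / 6.6 = 6.8 / 6.6 = 1.030.
For two independent groups with equal n: n = 2·((z_{α/2} + z_β) / d)².
z_{α/2} + z_β = 1.960 + 1.282 = 3.242.
n = 2 × (3.242 / 1.030)² = 2 × 3.148² = 2 × 9.91 = 19.8.
Round up to the next whole participant.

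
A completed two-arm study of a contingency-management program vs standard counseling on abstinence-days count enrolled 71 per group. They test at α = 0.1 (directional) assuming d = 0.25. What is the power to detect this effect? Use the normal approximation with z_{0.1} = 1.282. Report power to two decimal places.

For two equal groups, power = Φ(d·√(n/2) − z_{α}).
d·√(n/2) = 0.25 × √(71/2) = 0.25 × 5.958 = 1.490.
z_β = 1.490 − 1.282 = 0.208.
Power = Φ(0.208) = 0.582.

power ≈ 0.58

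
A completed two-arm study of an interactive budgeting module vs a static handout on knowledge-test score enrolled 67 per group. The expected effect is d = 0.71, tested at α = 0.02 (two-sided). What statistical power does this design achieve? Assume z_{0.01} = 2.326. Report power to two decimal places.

power ≈ 0.96

For two equal groups, power = Φ(d·√(n/2) − z_{α/2}).
d·√(n/2) = 0.71 × √(67/2) = 0.71 × 5.788 = 4.109.
z_β = 4.109 − 2.326 = 1.783.
Power = Φ(1.783) = 0.963.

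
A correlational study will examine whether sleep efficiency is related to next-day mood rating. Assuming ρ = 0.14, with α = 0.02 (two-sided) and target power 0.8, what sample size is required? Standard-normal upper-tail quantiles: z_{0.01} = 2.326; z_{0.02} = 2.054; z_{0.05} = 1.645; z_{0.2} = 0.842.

Fisher's z: C = ½·ln((1+r)/(1−r)) = ½·ln(1.3256) = 0.1409.
n = ((z_{α/2} + z_β)/C)² + 3.
(2.326 + 0.842) / 0.1409 = 3.168 / 0.1409 = 22.484.
n = 22.484² + 3 = 505.53 + 3 = 508.5.
Round up.

n = 509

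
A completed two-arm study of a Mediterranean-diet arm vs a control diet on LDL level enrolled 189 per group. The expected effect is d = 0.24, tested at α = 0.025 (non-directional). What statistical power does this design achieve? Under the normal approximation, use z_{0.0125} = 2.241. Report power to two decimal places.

For two equal groups, power = Φ(d·√(n/2) − z_{α/2}).
d·√(n/2) = 0.24 × √(189/2) = 0.24 × 9.721 = 2.333.
z_β = 2.333 − 2.241 = 0.092.
Power = Φ(0.092) = 0.537.

power ≈ 0.54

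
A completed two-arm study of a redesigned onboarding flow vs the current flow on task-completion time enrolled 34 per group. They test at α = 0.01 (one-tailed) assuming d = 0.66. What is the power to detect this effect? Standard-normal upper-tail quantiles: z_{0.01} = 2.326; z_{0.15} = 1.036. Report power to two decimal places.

For two equal groups, power = Φ(d·√(n/2) − z_{α}).
d·√(n/2) = 0.66 × √(34/2) = 0.66 × 4.123 = 2.721.
z_β = 2.721 − 2.326 = 0.395.
Power = Φ(0.395) = 0.654.

power ≈ 0.65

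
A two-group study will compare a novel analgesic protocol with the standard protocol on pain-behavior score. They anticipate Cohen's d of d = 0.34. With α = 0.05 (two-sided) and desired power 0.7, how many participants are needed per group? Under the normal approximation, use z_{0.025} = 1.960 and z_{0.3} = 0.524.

For two independent groups with equal n: n = 2·((z_{α/2} + z_β) / d)².
z_{α/2} + z_β = 1.960 + 0.524 = 2.484.
n = 2 × (2.484 / 0.34)² = 2 × 7.306² = 2 × 53.38 = 106.8.
Round up to the next whole participant.

n = 107 per group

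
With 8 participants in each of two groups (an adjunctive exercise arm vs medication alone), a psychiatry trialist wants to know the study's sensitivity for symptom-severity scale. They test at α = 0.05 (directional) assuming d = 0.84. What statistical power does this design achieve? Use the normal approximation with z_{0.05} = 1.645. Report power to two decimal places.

For two equal groups, power = Φ(d·√(n/2) − z_{α}).
d·√(n/2) = 0.84 × √(8/2) = 0.84 × 2.000 = 1.680.
z_β = 1.680 − 1.645 = 0.035.
Power = Φ(0.035) = 0.514.

power ≈ 0.51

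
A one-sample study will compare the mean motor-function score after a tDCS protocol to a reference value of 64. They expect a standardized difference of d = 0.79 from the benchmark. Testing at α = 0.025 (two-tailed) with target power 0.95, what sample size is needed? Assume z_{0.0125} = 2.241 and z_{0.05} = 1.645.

n = 25

For a one-sample test: n = ((z_{α/2} + z_β) / d)².
z_{α/2} + z_β = 2.241 + 1.645 = 3.886.
n = (3.886 / 0.79)² = 4.919² = 24.20.
Round up.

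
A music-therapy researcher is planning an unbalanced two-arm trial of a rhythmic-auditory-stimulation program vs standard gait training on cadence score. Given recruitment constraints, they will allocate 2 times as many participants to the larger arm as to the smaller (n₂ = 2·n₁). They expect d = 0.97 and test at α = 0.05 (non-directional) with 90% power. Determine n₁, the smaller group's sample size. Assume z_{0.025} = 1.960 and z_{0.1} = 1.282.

n₁ = 17

With allocation ratio k = n₂/n₁ = 2, Var(x̄₁−x̄₂) = σ²(1/n₁ + 1/(k·n₁)) = σ²·(k+1)/(k·n₁).
So n₁ = (1 + 1/k)·((z_{α/2} + z_β)/d)² = 1.500 × (3.242/0.97)².
n₁ = 1.500 × 11.17 = 16.8.
Round up: n₁ = 17, giving n₂ = 2 × 17 = 34.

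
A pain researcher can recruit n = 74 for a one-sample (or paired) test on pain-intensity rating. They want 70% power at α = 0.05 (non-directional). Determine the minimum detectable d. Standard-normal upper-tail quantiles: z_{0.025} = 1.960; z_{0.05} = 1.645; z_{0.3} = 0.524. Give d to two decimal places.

For a single sample (or paired design) of n = 74: d_min = (z_{α/2} + z_β)/√n.
z-sum = 1.960 + 0.524 = 2.484.
d_min = 2.484 / √74 = 2.484 / 8.602 = 0.289.

d_min ≈ 0.29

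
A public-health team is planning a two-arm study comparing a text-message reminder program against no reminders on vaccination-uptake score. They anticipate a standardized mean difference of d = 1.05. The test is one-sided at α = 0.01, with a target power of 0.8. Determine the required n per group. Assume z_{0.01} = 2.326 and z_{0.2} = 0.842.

n = 19 per group

For two independent groups with equal n: n = 2·((z_{α} + z_β) / d)².
z_{α} + z_β = 2.326 + 0.842 = 3.168.
n = 2 × (3.168 / 1.05)² = 2 × 3.017² = 2 × 9.10 = 18.2.
Round up to the next whole participant.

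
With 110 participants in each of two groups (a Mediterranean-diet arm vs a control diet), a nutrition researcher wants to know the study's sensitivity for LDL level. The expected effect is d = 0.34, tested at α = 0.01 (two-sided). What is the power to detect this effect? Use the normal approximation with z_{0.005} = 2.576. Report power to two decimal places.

power ≈ 0.48

For two equal groups, power = Φ(d·√(n/2) − z_{α/2}).
d·√(n/2) = 0.34 × √(110/2) = 0.34 × 7.416 = 2.522.
z_β = 2.522 − 2.576 = -0.054.
Power = Φ(-0.054) = 0.478.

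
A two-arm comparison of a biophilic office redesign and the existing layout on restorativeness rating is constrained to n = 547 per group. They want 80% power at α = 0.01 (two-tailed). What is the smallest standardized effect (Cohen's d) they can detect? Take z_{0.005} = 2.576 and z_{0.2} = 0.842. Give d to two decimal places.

d_min ≈ 0.21

For two independent groups of n = 547 each: d_min = (z_{α/2} + z_β)·√(2/n).
z-sum = 2.576 + 0.842 = 3.418.
d_min = 3.418 × √(2/547) = 3.418 × 0.0605 = 0.207.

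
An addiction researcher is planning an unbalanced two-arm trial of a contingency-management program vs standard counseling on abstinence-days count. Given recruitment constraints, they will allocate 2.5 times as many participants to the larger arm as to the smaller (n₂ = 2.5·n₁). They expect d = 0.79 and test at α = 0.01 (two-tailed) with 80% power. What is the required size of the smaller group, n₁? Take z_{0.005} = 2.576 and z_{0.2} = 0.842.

n₁ = 27

With allocation ratio k = n₂/n₁ = 2.5, Var(x̄₁−x̄₂) = σ²(1/n₁ + 1/(k·n₁)) = σ²·(k+1)/(k·n₁).
So n₁ = (1 + 1/k)·((z_{α/2} + z_β)/d)² = 1.400 × (3.418/0.79)².
n₁ = 1.400 × 18.72 = 26.2.
Round up: n₁ = 27, giving n₂ = ⌈2.5 × 27⌉ = ⌈67.5⌉ = 68.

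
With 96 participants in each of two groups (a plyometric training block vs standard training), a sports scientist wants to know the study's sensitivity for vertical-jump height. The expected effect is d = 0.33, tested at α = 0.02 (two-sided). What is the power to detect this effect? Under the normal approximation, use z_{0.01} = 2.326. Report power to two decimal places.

power ≈ 0.48

For two equal groups, power = Φ(d·√(n/2) − z_{α/2}).
d·√(n/2) = 0.33 × √(96/2) = 0.33 × 6.928 = 2.286.
z_β = 2.286 − 2.326 = -0.040.
Power = Φ(-0.040) = 0.484.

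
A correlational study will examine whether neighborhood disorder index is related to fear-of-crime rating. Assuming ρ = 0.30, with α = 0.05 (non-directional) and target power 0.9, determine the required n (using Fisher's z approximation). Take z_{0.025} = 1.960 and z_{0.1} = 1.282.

Fisher's z: C = ½·ln((1+r)/(1−r)) = ½·ln(1.8571) = 0.3095.
n = ((z_{α/2} + z_β)/C)² + 3.
(1.960 + 1.282) / 0.3095 = 3.242 / 0.3095 = 10.475.
n = 10.475² + 3 = 109.72 + 3 = 112.7.
Round up.

n = 113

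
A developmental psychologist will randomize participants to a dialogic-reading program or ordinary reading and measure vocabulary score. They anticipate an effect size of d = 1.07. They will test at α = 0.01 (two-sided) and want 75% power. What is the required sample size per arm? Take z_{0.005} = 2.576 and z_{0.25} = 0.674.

n = 19 per group

For two independent groups with equal n: n = 2·((z_{α/2} + z_β) / d)².
z_{α/2} + z_β = 2.576 + 0.674 = 3.250.
n = 2 × (3.250 / 1.07)² = 2 × 3.037² = 2 × 9.23 = 18.5.
Round up to the next whole participant.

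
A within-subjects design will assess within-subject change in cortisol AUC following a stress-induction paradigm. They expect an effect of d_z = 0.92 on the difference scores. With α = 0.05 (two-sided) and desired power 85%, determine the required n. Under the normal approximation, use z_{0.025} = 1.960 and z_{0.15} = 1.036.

For a paired (one-sample on differences) test: n = ((z_{α/2} + z_β) / d)².
z_{α/2} + z_β = 1.960 + 1.036 = 2.996.
n = (2.996 / 0.92)² = 3.257² = 10.60.
Round up.

n = 11 pairs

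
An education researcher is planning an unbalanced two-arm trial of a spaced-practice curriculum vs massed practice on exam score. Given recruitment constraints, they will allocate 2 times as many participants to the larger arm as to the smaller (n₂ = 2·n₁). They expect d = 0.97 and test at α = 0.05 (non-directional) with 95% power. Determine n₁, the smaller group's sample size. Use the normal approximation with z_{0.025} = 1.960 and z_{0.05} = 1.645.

n₁ = 21

With allocation ratio k = n₂/n₁ = 2, Var(x̄₁−x̄₂) = σ²(1/n₁ + 1/(k·n₁)) = σ²·(k+1)/(k·n₁).
So n₁ = (1 + 1/k)·((z_{α/2} + z_β)/d)² = 1.500 × (3.605/0.97)².
n₁ = 1.500 × 13.81 = 20.7.
Round up: n₁ = 21, giving n₂ = 2 × 21 = 42.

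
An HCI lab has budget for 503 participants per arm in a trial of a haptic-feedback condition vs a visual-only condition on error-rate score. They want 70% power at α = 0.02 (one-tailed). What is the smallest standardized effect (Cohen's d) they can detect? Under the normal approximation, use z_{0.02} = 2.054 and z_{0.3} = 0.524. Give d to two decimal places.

d_min ≈ 0.16

For two independent groups of n = 503 each: d_min = (z_{α} + z_β)·√(2/n).
z-sum = 2.054 + 0.524 = 2.578.
d_min = 2.578 × √(2/503) = 2.578 × 0.0631 = 0.163.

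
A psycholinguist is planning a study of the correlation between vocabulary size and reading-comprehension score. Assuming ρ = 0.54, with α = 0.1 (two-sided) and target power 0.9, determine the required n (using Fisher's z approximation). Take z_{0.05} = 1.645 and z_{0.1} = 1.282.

Fisher's z: C = ½·ln((1+r)/(1−r)) = ½·ln(3.3478) = 0.6042.
n = ((z_{α/2} + z_β)/C)² + 3.
(1.645 + 1.282) / 0.6042 = 2.927 / 0.6042 = 4.844.
n = 4.844² + 3 = 23.47 + 3 = 26.5.
Round up.

n = 27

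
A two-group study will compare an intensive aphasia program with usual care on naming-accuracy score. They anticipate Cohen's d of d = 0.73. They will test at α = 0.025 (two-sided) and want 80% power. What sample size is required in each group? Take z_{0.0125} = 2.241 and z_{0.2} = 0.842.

n = 36 per group

For two independent groups with equal n: n = 2·((z_{α/2} + z_β) / d)².
z_{α/2} + z_β = 2.241 + 0.842 = 3.083.
n = 2 × (3.083 / 0.73)² = 2 × 4.223² = 2 × 17.84 = 35.7.
Round up to the next whole participant.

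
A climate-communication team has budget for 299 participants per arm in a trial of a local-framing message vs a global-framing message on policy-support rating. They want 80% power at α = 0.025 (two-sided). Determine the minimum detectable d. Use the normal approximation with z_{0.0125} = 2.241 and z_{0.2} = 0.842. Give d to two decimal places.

d_min ≈ 0.25

For two independent groups of n = 299 each: d_min = (z_{α/2} + z_β)·√(2/n).
z-sum = 2.241 + 0.842 = 3.083.
d_min = 3.083 × √(2/299) = 3.083 × 0.0818 = 0.252.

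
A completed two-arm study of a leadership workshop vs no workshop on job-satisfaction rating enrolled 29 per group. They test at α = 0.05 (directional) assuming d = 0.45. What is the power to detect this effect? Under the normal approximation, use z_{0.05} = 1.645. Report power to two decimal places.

power ≈ 0.53

For two equal groups, power = Φ(d·√(n/2) − z_{α}).
d·√(n/2) = 0.45 × √(29/2) = 0.45 × 3.808 = 1.714.
z_β = 1.714 − 1.645 = 0.069.
Power = Φ(0.069) = 0.527.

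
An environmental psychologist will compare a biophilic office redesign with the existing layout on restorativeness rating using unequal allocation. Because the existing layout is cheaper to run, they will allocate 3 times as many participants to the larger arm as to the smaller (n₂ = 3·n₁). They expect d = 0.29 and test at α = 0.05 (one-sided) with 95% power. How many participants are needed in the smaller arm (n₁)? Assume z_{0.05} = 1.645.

n₁ = 172

With allocation ratio k = n₂/n₁ = 3, Var(x̄₁−x̄₂) = σ²(1/n₁ + 1/(k·n₁)) = σ²·(k+1)/(k·n₁).
So n₁ = (1 + 1/k)·((z_{α} + z_β)/d)² = 1.333 × (3.290/0.29)².
n₁ = 1.333 × 128.71 = 171.6.
Round up: n₁ = 172, giving n₂ = 3 × 172 = 516.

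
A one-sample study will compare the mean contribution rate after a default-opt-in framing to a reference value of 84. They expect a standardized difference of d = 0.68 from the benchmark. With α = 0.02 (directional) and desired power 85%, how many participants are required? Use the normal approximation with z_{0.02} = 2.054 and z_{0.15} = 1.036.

n = 21

For a one-sample test: n = ((z_{α} + z_β) / d)².
z_{α} + z_β = 2.054 + 1.036 = 3.090.
n = (3.090 / 0.68)² = 4.544² = 20.65.
Round up.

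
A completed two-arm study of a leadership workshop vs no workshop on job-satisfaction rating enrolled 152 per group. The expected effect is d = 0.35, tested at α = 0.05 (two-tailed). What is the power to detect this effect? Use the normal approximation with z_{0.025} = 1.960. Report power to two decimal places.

For two equal groups, power = Φ(d·√(n/2) − z_{α/2}).
d·√(n/2) = 0.35 × √(152/2) = 0.35 × 8.718 = 3.051.
z_β = 3.051 − 1.960 = 1.091.
Power = Φ(1.091) = 0.862.

power ≈ 0.86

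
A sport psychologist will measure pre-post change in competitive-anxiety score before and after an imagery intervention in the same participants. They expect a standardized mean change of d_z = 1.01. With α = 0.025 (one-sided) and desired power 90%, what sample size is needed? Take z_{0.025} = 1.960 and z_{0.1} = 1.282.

For a paired (one-sample on differences) test: n = ((z_{α} + z_β) / d)².
z_{α} + z_β = 1.960 + 1.282 = 3.242.
n = (3.242 / 1.01)² = 3.210² = 10.30.
Round up.

n = 11 pairs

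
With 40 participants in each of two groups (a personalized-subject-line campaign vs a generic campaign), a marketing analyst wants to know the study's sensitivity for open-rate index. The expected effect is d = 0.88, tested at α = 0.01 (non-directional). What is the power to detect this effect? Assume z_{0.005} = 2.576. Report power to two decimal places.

power ≈ 0.91

For two equal groups, power = Φ(d·√(n/2) − z_{α/2}).
d·√(n/2) = 0.88 × √(40/2) = 0.88 × 4.472 = 3.935.
z_β = 3.935 − 2.576 = 1.359.
Power = Φ(1.359) = 0.913.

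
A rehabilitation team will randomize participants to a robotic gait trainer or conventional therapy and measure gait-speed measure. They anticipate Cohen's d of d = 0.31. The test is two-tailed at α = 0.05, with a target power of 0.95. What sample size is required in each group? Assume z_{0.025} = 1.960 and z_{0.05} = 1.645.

n = 271 per group

For two independent groups with equal n: n = 2·((z_{α/2} + z_β) / d)².
z_{α/2} + z_β = 1.960 + 1.645 = 3.605.
n = 2 × (3.605 / 0.31)² = 2 × 11.629² = 2 × 135.23 = 270.5.
Round up to the next whole participant.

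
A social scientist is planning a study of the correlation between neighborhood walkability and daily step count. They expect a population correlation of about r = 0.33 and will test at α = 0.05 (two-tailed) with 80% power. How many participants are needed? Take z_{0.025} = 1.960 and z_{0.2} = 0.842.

n = 70

Fisher's z: C = ½·ln((1+r)/(1−r)) = ½·ln(1.9851) = 0.3428.
n = ((z_{α/2} + z_β)/C)² + 3.
(1.960 + 0.842) / 0.3428 = 2.802 / 0.3428 = 8.174.
n = 8.174² + 3 = 66.81 + 3 = 69.8.
Round up.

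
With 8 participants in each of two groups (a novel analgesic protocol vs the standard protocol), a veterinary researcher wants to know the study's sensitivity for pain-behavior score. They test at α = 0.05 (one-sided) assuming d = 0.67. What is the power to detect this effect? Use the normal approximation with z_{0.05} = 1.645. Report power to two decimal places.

For two equal groups, power = Φ(d·√(n/2) − z_{α}).
d·√(n/2) = 0.67 × √(8/2) = 0.67 × 2.000 = 1.340.
z_β = 1.340 − 1.645 = -0.305.
Power = Φ(-0.305) = 0.380.

power ≈ 0.38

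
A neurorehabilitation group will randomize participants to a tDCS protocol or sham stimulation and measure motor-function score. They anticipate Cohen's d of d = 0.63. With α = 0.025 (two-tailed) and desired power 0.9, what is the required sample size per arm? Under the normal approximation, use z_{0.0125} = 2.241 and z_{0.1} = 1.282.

n = 63 per group

For two independent groups with equal n: n = 2·((z_{α/2} + z_β) / d)².
z_{α/2} + z_β = 2.241 + 1.282 = 3.523.
n = 2 × (3.523 / 0.63)² = 2 × 5.592² = 2 × 31.27 = 62.5.
Round up to the next whole participant.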